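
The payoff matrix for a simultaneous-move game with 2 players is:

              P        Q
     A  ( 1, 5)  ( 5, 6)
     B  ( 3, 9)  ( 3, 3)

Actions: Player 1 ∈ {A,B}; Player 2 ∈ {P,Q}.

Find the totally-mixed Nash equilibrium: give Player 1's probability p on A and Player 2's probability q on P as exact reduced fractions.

P1 indiff ⇒ q·1+(1-q)·5 = q·3+(1-q)·3 ⇒ q(-2) = (1-q)(-2) ⇒ q = 1/2
P2 indiff ⇒ p·5+(1-p)·9 = p·6+(1-p)·3 ⇒ p(-1) = (1-p)(-6) ⇒ p = 6/7

P1 mixes 6/7 on A; P2 mixes 1/2 on P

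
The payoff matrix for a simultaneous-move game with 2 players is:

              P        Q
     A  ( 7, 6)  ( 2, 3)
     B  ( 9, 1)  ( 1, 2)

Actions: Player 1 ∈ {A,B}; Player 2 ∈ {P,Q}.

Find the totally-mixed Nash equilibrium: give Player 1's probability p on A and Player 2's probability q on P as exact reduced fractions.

P1 mixes 1/4 on A; P2 mixes 1/3 on P

P1 indiff ⇒ q·7+(1-q)·2 = q·9+(1-q)·1 ⇒ q(-2) = (1-q)(-1) ⇒ q = 1/3
P2 indiff ⇒ p·6+(1-p)·1 = p·3+(1-p)·2 ⇒ p(3) = (1-p)(1) ⇒ p = 1/4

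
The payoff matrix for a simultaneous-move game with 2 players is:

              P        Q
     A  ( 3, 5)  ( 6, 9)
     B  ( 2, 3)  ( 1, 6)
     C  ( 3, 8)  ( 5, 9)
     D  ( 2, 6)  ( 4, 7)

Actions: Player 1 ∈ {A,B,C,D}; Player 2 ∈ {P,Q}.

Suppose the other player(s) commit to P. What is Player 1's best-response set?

P1 best: {A,C}

u_1(A vs P) = 3
u_1(B vs P) = 2
u_1(C vs P) = 3
u_1(D vs P) = 2
max payoff 3 at {A,C}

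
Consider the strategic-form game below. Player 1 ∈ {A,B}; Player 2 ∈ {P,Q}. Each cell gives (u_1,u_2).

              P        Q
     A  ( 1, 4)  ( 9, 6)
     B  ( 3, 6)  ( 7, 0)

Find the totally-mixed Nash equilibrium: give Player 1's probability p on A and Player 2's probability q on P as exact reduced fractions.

(p,q) = (3/4, 1/2)

P1 indiff ⇒ q·1+(1-q)·9 = q·3+(1-q)·7 ⇒ q(-2) = (1-q)(-2) ⇒ q = 1/2
P2 indiff ⇒ p·4+(1-p)·6 = p·6+(1-p)·0 ⇒ p(-2) = (1-p)(-6) ⇒ p = 3/4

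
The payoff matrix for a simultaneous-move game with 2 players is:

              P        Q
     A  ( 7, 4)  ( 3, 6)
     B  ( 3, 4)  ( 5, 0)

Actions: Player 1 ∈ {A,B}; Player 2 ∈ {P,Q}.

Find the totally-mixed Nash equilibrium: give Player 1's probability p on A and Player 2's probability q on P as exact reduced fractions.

(p,q) = (2/3, 1/3)

P1 indiff ⇒ q·7+(1-q)·3 = q·3+(1-q)·5 ⇒ q(4) = (1-q)(2) ⇒ q = 1/3
P2 indiff ⇒ p·4+(1-p)·4 = p·6+(1-p)·0 ⇒ p(-2) = (1-p)(-4) ⇒ p = 2/3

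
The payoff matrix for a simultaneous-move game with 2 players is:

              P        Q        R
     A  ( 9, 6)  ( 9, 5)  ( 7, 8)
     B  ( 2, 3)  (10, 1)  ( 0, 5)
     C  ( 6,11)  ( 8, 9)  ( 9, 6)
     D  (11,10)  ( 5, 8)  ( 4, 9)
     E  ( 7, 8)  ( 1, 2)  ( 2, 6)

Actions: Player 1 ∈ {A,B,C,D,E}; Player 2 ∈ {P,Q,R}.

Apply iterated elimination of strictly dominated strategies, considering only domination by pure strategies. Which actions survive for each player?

P1 drop E (A beats it: P:9>7 Q:9>1 R:7>2)
P2 drop Q (P beats it: A:6>5 B:3>1 C:11>9 D:10>8)
P1 drop B (A beats it: P:9>2 R:7>0)
P1→{A,C,D} P2→{P,R}

Remaining: P1:{A,C,D} P2:{P,R}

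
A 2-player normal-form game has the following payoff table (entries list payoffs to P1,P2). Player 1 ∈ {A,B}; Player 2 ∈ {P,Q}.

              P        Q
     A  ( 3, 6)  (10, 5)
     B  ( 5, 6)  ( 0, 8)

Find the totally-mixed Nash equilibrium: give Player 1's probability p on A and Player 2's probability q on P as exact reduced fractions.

P1 indiff ⇒ q·3+(1-q)·10 = q·5+(1-q)·0 ⇒ q(-2) = (1-q)(-10) ⇒ q = 5/6
P2 indiff ⇒ p·6+(1-p)·6 = p·5+(1-p)·8 ⇒ p(1) = (1-p)(2) ⇒ p = 2/3

P1 mixes 2/3 on A; P2 mixes 5/6 on P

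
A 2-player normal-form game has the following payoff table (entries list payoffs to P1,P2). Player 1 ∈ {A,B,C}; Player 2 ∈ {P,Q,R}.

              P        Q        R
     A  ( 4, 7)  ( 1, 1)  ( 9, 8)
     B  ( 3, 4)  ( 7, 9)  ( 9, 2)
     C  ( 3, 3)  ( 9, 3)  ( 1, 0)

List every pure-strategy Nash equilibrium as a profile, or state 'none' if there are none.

(A,P): not NE [P2→R gives 8>7]
(A,Q): not NE [P1→C gives 9>1; P2→R gives 8>1]
(A,R): NE
(B,P): not NE [P1→A gives 4>3; P2→Q gives 9>4]
(B,Q): not NE [P1→C gives 9>7]
(B,R): not NE [P2→Q gives 9>2]
(C,P): not NE [P1→A gives 4>3]
(C,Q): NE
(C,R): not NE [P1→B gives 9>1; P2→Q gives 3>0]

Nash profiles: (A,R), (C,Q)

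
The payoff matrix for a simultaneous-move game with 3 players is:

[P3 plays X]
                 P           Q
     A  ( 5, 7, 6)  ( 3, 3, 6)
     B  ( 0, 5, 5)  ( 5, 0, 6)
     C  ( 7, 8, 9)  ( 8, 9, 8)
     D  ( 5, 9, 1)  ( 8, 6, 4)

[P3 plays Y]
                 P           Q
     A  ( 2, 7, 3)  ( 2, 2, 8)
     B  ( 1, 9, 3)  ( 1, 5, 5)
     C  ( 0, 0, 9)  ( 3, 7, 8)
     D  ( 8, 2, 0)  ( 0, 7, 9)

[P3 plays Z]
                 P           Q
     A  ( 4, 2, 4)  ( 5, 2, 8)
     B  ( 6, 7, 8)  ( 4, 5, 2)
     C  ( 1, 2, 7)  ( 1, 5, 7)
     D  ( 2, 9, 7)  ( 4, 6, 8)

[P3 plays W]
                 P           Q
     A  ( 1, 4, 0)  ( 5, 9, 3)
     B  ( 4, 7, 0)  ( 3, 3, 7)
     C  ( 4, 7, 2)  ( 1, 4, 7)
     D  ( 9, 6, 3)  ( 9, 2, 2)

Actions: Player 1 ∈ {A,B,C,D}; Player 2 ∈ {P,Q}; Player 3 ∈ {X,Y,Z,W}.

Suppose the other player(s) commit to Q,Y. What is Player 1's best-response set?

P1 best: {C}

u_1(A vs Q,Y) = 2
u_1(B vs Q,Y) = 1
u_1(C vs Q,Y) = 3
u_1(D vs Q,Y) = 0
max payoff 3 at {C}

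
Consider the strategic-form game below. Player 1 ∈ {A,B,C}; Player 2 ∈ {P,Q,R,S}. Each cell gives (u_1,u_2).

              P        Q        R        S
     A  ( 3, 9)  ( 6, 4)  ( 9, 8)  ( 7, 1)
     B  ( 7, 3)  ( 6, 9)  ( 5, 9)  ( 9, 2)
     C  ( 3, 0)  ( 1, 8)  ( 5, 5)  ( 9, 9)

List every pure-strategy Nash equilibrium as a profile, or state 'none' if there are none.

(A,P): not NE [P1→B gives 7>3]
(A,Q): not NE [P2→P gives 9>4]
(A,R): not NE [P2→P gives 9>8]
(A,S): not NE [P1→C gives 9>7; P2→P gives 9>1]
(B,P): not NE [P2→R gives 9>3]
(B,Q): NE
(B,R): not NE [P1→A gives 9>5]
(B,S): not NE [P2→R gives 9>2]
(C,P): not NE [P1→B gives 7>3; P2→S gives 9>0]
(C,Q): not NE [P1→B gives 6>1; P2→S gives 9>8]
(C,R): not NE [P1→A gives 9>5; P2→S gives 9>5]
(C,S): NE

Nash profiles: (B,Q), (C,S)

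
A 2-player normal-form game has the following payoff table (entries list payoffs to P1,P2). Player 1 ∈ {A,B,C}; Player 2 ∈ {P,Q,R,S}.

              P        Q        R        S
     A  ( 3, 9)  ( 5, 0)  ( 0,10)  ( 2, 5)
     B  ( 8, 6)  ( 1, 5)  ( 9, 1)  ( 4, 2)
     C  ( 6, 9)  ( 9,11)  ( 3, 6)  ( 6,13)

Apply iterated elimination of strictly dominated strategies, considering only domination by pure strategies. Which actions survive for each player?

P1 drop A (C beats it: P:6>3 Q:9>5 R:3>0 S:6>2)
P2 drop R (P beats it: B:6>1 C:9>6)
P1→{B,C} P2→{P,Q,S}

Survivors P1:{B,C} P2:{P,Q,S}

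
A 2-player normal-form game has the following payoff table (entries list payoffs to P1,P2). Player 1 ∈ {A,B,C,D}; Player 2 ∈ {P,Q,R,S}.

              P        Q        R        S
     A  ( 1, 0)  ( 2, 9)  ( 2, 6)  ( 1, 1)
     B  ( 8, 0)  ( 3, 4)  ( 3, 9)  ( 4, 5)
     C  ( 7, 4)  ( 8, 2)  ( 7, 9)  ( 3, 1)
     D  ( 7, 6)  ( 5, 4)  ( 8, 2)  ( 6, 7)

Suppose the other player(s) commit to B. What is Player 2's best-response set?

u_2(P vs B) = 0
u_2(Q vs B) = 4
u_2(R vs B) = 9
u_2(S vs B) = 5
max payoff 9 at {R}

BR_2 = {R}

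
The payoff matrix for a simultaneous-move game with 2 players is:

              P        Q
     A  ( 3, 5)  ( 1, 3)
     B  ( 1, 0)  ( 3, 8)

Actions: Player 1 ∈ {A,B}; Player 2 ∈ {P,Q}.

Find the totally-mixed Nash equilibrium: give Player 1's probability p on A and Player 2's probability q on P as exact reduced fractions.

P1 indiff ⇒ q·3+(1-q)·1 = q·1+(1-q)·3 ⇒ q(2) = (1-q)(2) ⇒ q = 1/2
P2 indiff ⇒ p·5+(1-p)·0 = p·3+(1-p)·8 ⇒ p(2) = (1-p)(8) ⇒ p = 4/5

(p,q) = (4/5, 1/2)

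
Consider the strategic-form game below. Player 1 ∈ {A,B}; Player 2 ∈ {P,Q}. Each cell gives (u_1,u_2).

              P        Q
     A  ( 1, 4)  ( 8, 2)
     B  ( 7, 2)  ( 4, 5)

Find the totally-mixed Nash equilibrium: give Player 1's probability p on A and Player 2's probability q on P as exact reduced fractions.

p=3/5, q=2/5

P1 indiff ⇒ q·1+(1-q)·8 = q·7+(1-q)·4 ⇒ q(-6) = (1-q)(-4) ⇒ q = 2/5
P2 indiff ⇒ p·4+(1-p)·2 = p·2+(1-p)·5 ⇒ p(2) = (1-p)(3) ⇒ p = 3/5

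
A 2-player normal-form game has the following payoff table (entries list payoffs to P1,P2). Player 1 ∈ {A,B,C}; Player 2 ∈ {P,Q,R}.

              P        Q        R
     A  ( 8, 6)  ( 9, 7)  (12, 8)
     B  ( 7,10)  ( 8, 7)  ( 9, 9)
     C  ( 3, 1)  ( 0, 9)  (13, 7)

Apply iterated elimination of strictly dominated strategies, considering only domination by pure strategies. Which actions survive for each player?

P1 drop B (A beats it: P:8>7 Q:9>8 R:12>9)
P2 drop P (Q beats it: A:7>6 C:9>1)
P1→{A,C} P2→{Q,R}

Remaining: P1:{A,C} P2:{Q,R}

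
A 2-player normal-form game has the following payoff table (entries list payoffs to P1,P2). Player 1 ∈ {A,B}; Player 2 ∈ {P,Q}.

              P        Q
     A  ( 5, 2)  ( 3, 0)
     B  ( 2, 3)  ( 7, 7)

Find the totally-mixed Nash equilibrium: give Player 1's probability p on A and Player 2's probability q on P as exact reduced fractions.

P1 indiff ⇒ q·5+(1-q)·3 = q·2+(1-q)·7 ⇒ q(3) = (1-q)(4) ⇒ q = 4/7
P2 indiff ⇒ p·2+(1-p)·3 = p·0+(1-p)·7 ⇒ p(2) = (1-p)(4) ⇒ p = 2/3

p=2/3, q=4/7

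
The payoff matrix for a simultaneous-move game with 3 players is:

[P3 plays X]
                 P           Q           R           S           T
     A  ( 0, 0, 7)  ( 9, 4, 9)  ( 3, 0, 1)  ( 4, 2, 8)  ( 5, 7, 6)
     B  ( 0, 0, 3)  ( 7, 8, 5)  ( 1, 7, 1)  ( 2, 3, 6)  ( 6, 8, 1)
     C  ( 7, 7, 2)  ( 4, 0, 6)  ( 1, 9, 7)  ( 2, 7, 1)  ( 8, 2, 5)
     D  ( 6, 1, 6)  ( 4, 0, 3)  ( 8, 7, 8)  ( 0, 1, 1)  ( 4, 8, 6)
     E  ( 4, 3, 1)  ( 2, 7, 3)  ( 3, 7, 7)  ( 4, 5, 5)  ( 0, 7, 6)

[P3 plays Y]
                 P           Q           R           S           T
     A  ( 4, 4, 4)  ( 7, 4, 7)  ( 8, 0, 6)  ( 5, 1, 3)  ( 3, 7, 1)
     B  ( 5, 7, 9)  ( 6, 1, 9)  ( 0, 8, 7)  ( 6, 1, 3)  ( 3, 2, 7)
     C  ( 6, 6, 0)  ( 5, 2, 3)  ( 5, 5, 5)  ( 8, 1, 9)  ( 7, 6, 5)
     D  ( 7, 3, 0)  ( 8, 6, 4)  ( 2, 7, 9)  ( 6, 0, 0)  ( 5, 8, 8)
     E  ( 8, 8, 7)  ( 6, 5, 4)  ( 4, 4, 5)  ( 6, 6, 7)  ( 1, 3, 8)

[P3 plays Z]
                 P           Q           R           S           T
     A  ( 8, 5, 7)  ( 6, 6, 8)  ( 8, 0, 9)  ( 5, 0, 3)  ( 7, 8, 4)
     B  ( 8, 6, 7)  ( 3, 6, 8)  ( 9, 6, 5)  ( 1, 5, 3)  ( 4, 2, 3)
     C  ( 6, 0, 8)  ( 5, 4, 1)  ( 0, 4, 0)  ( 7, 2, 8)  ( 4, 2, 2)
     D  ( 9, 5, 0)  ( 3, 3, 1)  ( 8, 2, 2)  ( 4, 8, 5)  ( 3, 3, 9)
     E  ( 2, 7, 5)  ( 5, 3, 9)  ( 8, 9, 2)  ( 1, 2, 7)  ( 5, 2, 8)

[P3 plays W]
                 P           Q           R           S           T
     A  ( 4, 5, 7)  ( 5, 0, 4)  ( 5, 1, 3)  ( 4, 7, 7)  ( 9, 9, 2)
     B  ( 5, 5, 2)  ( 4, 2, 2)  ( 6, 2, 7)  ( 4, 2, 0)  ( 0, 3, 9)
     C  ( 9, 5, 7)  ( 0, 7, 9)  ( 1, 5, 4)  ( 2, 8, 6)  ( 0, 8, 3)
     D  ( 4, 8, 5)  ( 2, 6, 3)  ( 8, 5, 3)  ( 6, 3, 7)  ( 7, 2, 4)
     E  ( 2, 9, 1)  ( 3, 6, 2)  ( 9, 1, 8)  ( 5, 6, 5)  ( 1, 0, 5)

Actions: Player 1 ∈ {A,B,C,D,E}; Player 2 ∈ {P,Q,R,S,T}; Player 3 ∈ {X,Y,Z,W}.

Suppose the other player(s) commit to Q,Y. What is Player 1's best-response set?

P1 best: {D}

u_1(A vs Q,Y) = 7
u_1(B vs Q,Y) = 6
u_1(C vs Q,Y) = 5
u_1(D vs Q,Y) = 8
u_1(E vs Q,Y) = 6
max payoff 8 at {D}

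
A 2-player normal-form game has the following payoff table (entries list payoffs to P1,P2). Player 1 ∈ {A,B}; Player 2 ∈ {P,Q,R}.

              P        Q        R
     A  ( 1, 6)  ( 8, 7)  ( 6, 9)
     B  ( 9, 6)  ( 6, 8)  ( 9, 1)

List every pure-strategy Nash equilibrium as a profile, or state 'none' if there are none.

(A,P): not NE [P1→B gives 9>1; P2→R gives 9>6]
(A,Q): not NE [P2→R gives 9>7]
(A,R): not NE [P1→B gives 9>6]
(B,P): not NE [P2→Q gives 8>6]
(B,Q): not NE [P1→A gives 8>6]
(B,R): not NE [P2→Q gives 8>1]

No pure NE.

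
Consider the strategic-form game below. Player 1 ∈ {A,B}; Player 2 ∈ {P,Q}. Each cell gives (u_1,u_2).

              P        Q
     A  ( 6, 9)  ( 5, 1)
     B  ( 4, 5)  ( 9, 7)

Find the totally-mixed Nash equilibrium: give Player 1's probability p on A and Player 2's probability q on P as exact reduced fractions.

p=1/5, q=2/3

P1 indiff ⇒ q·6+(1-q)·5 = q·4+(1-q)·9 ⇒ q(2) = (1-q)(4) ⇒ q = 2/3
P2 indiff ⇒ p·9+(1-p)·5 = p·1+(1-p)·7 ⇒ p(8) = (1-p)(2) ⇒ p = 1/5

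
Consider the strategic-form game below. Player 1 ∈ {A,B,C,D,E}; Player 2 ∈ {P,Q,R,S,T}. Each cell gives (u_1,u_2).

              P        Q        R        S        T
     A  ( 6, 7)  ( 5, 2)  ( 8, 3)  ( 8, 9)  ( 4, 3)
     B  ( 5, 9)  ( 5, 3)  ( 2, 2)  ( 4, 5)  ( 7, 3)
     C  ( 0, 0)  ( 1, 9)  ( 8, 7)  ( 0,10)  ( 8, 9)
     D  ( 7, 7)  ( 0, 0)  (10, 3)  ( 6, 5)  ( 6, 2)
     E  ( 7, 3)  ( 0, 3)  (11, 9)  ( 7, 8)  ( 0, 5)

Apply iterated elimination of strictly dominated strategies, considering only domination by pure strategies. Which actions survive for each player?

IESDS → P1:{A,D,E} P2:{P,R,S}

P2 drop Q (S beats it: A:9>2 B:5>3 C:10>9 D:5>0 E:8>3)
P2 drop T (S beats it: A:9>3 B:5>3 C:10>9 D:5>2 E:8>5)
P1 drop B (A beats it: P:6>5 R:8>2 S:8>4)
P1 drop C (D beats it: P:7>0 R:10>8 S:6>0)
P1→{A,D,E} P2→{P,R,S}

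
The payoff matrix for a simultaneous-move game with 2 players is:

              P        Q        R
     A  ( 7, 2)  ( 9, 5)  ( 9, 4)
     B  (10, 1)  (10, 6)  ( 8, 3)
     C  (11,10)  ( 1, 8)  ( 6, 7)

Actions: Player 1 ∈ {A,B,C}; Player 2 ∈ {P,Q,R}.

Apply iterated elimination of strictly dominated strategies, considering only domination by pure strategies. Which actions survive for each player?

P2 drop R (Q beats it: A:5>4 B:6>3 C:8>7)
P1 drop A (B beats it: P:10>7 Q:10>9)
P1→{B,C} P2→{P,Q}

IESDS → P1:{B,C} P2:{P,Q}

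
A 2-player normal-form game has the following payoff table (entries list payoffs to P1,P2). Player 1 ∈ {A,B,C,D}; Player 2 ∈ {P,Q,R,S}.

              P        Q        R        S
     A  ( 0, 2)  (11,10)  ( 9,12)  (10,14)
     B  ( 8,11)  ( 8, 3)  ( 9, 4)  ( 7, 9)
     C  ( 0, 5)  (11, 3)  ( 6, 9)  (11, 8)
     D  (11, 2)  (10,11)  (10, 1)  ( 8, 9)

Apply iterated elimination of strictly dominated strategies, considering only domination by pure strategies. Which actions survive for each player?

IESDS → P1:{A,C,D} P2:{Q,R,S}

P1 drop B (D beats it: P:11>8 Q:10>8 R:10>9 S:8>7)
P2 drop P (S beats it: A:14>2 C:8>5 D:9>2)
P1→{A,C,D} P2→{Q,R,S}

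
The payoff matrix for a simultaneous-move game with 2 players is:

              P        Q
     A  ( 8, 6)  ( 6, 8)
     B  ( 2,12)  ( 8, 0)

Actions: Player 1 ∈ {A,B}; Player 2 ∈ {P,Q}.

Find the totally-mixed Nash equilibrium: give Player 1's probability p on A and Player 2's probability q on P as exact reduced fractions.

(p,q) = (6/7, 1/4)

P1 indiff ⇒ q·8+(1-q)·6 = q·2+(1-q)·8 ⇒ q(6) = (1-q)(2) ⇒ q = 1/4
P2 indiff ⇒ p·6+(1-p)·12 = p·8+(1-p)·0 ⇒ p(-2) = (1-p)(-12) ⇒ p = 6/7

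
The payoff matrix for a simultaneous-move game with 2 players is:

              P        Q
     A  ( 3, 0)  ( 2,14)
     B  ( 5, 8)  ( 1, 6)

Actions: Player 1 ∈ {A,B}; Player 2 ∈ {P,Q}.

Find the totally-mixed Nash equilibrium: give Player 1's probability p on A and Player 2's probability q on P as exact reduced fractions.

P1 indiff ⇒ q·3+(1-q)·2 = q·5+(1-q)·1 ⇒ q(-2) = (1-q)(-1) ⇒ q = 1/3
P2 indiff ⇒ p·0+(1-p)·8 = p·14+(1-p)·6 ⇒ p(-14) = (1-p)(-2) ⇒ p = 1/8

(p,q) = (1/8, 1/3)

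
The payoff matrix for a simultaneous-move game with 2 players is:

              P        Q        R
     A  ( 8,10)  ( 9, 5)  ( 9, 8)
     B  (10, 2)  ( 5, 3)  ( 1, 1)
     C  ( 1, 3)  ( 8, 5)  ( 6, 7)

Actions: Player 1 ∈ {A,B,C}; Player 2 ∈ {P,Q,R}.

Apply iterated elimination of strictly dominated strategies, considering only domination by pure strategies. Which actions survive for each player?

P1 drop C (A beats it: P:8>1 Q:9>8 R:9>6)
P2 drop R (P beats it: A:10>8 B:2>1)
P1→{A,B} P2→{P,Q}

Remaining: P1:{A,B} P2:{P,Q}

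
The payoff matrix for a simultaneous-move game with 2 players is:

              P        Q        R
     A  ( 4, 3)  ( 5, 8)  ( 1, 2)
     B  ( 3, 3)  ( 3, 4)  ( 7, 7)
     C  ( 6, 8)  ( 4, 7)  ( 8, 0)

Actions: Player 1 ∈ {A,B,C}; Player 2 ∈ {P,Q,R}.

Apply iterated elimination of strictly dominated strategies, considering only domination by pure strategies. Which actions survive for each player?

Survivors P1:{A,C} P2:{P,Q}

P1 drop B (C beats it: P:6>3 Q:4>3 R:8>7)
P2 drop R (P beats it: A:3>2 C:8>0)
P1→{A,C} P2→{P,Q}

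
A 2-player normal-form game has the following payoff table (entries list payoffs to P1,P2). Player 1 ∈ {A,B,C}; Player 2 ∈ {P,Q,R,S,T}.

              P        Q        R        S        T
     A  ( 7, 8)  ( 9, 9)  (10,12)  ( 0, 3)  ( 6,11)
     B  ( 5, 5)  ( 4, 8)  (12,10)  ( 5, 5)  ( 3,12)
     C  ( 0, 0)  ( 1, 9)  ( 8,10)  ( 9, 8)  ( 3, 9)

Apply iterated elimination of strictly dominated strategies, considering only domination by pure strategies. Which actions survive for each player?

Survivors P1:{A,B} P2:{R,T}

P2 drop P (Q beats it: A:9>8 B:8>5 C:9>0)
P2 drop Q (R beats it: A:12>9 B:10>8 C:10>9)
P2 drop S (R beats it: A:12>3 B:10>5 C:10>8)
P1 drop C (A beats it: R:10>8 T:6>3)
P1→{A,B} P2→{R,T}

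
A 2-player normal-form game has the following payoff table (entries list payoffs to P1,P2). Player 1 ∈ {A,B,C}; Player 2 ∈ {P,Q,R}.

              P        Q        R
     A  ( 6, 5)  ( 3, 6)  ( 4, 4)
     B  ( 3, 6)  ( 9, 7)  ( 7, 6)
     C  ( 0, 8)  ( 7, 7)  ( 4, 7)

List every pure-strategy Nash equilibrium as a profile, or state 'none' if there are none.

(A,P): not NE [P2→Q gives 6>5]
(A,Q): not NE [P1→B gives 9>3]
(A,R): not NE [P1→B gives 7>4; P2→Q gives 6>4]
(B,P): not NE [P1→A gives 6>3; P2→Q gives 7>6]
(B,Q): NE
(B,R): not NE [P2→Q gives 7>6]
(C,P): not NE [P1→A gives 6>0]
(C,Q): not NE [P1→B gives 9>7; P2→P gives 8>7]
(C,R): not NE [P1→B gives 7>4; P2→P gives 8>7]

NE set: (B,Q)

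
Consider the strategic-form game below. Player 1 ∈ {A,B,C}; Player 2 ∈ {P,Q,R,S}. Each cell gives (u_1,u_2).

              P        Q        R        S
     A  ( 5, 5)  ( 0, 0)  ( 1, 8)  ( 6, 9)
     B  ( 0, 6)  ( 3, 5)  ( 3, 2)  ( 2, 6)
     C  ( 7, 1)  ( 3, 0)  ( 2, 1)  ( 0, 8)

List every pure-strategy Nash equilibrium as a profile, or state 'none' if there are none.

PSNE = {(A,S)}

(A,P): not NE [P1→C gives 7>5; P2→S gives 9>5]
(A,Q): not NE [P1→C gives 3>0; P2→S gives 9>0]
(A,R): not NE [P1→B gives 3>1; P2→S gives 9>8]
(A,S): NE
(B,P): not NE [P1→C gives 7>0]
(B,Q): not NE [P2→S gives 6>5]
(B,R): not NE [P2→S gives 6>2]
(B,S): not NE [P1→A gives 6>2]
(C,P): not NE [P2→S gives 8>1]
(C,Q): not NE [P2→S gives 8>0]
(C,R): not NE [P1→B gives 3>2; P2→S gives 8>1]
(C,S): not NE [P1→A gives 6>0]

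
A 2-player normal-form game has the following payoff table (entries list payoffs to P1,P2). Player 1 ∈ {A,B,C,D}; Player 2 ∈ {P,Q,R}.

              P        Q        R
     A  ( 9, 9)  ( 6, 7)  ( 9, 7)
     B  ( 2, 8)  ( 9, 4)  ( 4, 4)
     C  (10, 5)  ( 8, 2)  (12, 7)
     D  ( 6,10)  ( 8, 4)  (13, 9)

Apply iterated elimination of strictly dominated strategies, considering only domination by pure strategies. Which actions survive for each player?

Remaining: P1:{C,D} P2:{P,R}

P1 drop A (C beats it: P:10>9 Q:8>6 R:12>9)
P2 drop Q (P beats it: B:8>4 C:5>2 D:10>4)
P1 drop B (C beats it: P:10>2 R:12>4)
P1→{C,D} P2→{P,R}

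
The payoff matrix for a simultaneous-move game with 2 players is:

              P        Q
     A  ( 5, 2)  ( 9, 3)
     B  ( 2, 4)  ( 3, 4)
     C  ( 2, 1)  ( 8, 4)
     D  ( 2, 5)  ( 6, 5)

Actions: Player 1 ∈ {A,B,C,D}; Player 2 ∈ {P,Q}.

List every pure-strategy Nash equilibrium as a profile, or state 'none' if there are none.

(A,P): not NE [P2→Q gives 3>2]
(A,Q): NE
(B,P): not NE [P1→A gives 5>2]
(B,Q): not NE [P1→A gives 9>3]
(C,P): not NE [P1→A gives 5>2; P2→Q gives 4>1]
(C,Q): not NE [P1→A gives 9>8]
(D,P): not NE [P1→A gives 5>2]
(D,Q): not NE [P1→A gives 9>6]

PSNE = {(A,Q)}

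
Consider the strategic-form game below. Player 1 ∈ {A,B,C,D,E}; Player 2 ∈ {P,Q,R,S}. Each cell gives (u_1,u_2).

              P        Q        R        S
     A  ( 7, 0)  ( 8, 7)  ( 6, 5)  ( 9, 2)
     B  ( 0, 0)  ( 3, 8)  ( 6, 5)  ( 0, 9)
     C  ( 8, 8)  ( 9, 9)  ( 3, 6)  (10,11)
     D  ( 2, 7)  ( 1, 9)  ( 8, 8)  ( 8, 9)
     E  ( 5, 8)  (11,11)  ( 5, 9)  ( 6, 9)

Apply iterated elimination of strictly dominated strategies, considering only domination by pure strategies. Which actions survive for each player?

P2 drop P (Q beats it: A:7>0 B:8>0 C:9>8 D:9>7 E:11>8)
P2 drop R (Q beats it: A:7>5 B:8>5 C:9>6 D:9>8 E:11>9)
P1 drop A (C beats it: Q:9>8 S:10>9)
P1 drop B (C beats it: Q:9>3 S:10>0)
P1 drop D (C beats it: Q:9>1 S:10>8)
P1→{C,E} P2→{Q,S}

Remaining: P1:{C,E} P2:{Q,S}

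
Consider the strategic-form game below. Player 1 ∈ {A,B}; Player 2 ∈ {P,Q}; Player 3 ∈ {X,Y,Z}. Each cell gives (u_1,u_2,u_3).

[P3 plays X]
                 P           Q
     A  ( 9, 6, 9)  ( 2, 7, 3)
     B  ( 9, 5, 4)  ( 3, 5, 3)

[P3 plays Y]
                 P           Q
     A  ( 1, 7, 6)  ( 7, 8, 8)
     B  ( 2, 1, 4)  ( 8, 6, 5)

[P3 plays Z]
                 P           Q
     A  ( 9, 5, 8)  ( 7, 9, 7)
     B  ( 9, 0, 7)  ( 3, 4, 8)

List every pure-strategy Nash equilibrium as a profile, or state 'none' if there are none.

PSNE: ∅

(A,P,X): not NE [P2→Q gives 7>6]
(A,P,Y): not NE [P1→B gives 2>1; P2→Q gives 8>7; P3→X gives 9>6]
(A,P,Z): not NE [P2→Q gives 9>5; P3→X gives 9>8]
(A,Q,X): not NE [P1→B gives 3>2; P3→Y gives 8>3]
(A,Q,Y): not NE [P1→B gives 8>7]
(A,Q,Z): not NE [P3→Y gives 8>7]
(B,P,X): not NE [P3→Z gives 7>4]
(B,P,Y): not NE [P2→Q gives 6>1; P3→Z gives 7>4]
(B,P,Z): not NE [P2→Q gives 4>0]
(B,Q,X): not NE [P3→Z gives 8>3]
(B,Q,Y): not NE [P3→Z gives 8>5]
(B,Q,Z): not NE [P1→A gives 7>3]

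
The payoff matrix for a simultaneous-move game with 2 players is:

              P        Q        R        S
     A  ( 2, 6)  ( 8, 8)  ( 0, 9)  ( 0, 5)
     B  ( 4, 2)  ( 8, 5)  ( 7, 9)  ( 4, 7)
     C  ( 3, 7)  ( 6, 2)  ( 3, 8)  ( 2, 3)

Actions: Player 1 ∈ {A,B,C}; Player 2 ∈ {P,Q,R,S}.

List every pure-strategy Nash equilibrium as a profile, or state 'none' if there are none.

Nash profiles: (B,R)

(A,P): not NE [P1→B gives 4>2; P2→R gives 9>6]
(A,Q): not NE [P2→R gives 9>8]
(A,R): not NE [P1→B gives 7>0]
(A,S): not NE [P1→B gives 4>0; P2→R gives 9>5]
(B,P): not NE [P2→R gives 9>2]
(B,Q): not NE [P2→R gives 9>5]
(B,R): NE
(B,S): not NE [P2→R gives 9>7]
(C,P): not NE [P1→B gives 4>3; P2→R gives 8>7]
(C,Q): not NE [P1→B gives 8>6; P2→R gives 8>2]
(C,R): not NE [P1→B gives 7>3]
(C,S): not NE [P1→B gives 4>2; P2→R gives 8>3]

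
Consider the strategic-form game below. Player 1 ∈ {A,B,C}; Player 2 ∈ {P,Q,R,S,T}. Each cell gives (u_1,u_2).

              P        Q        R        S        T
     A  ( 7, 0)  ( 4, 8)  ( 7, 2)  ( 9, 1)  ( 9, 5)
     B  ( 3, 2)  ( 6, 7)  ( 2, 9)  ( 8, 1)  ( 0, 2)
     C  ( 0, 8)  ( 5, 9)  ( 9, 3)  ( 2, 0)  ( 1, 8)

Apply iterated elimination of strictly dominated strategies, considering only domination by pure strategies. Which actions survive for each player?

P2 drop P (Q beats it: A:8>0 B:7>2 C:9>8)
P2 drop S (Q beats it: A:8>1 B:7>1 C:9>0)
P2 drop T (Q beats it: A:8>5 B:7>2 C:9>8)
P1 drop A (C beats it: Q:5>4 R:9>7)
P1→{B,C} P2→{Q,R}

Survivors P1:{B,C} P2:{Q,R}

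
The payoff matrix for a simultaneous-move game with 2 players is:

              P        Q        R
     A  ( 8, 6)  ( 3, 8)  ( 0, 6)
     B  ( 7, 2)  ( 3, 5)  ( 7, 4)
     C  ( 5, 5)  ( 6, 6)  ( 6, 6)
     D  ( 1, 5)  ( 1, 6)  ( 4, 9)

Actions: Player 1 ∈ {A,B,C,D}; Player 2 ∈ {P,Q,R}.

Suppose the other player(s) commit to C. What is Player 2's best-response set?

u_2(P vs C) = 5
u_2(Q vs C) = 6
u_2(R vs C) = 6
max payoff 6 at {Q,R}

P2 best: {Q,R}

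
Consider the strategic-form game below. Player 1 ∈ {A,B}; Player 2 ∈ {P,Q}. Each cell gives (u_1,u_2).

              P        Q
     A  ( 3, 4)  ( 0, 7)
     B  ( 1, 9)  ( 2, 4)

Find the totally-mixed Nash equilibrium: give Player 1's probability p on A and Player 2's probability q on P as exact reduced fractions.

P1 indiff ⇒ q·3+(1-q)·0 = q·1+(1-q)·2 ⇒ q(2) = (1-q)(2) ⇒ q = 1/2
P2 indiff ⇒ p·4+(1-p)·9 = p·7+(1-p)·4 ⇒ p(-3) = (1-p)(-5) ⇒ p = 5/8

(p,q) = (5/8, 1/2)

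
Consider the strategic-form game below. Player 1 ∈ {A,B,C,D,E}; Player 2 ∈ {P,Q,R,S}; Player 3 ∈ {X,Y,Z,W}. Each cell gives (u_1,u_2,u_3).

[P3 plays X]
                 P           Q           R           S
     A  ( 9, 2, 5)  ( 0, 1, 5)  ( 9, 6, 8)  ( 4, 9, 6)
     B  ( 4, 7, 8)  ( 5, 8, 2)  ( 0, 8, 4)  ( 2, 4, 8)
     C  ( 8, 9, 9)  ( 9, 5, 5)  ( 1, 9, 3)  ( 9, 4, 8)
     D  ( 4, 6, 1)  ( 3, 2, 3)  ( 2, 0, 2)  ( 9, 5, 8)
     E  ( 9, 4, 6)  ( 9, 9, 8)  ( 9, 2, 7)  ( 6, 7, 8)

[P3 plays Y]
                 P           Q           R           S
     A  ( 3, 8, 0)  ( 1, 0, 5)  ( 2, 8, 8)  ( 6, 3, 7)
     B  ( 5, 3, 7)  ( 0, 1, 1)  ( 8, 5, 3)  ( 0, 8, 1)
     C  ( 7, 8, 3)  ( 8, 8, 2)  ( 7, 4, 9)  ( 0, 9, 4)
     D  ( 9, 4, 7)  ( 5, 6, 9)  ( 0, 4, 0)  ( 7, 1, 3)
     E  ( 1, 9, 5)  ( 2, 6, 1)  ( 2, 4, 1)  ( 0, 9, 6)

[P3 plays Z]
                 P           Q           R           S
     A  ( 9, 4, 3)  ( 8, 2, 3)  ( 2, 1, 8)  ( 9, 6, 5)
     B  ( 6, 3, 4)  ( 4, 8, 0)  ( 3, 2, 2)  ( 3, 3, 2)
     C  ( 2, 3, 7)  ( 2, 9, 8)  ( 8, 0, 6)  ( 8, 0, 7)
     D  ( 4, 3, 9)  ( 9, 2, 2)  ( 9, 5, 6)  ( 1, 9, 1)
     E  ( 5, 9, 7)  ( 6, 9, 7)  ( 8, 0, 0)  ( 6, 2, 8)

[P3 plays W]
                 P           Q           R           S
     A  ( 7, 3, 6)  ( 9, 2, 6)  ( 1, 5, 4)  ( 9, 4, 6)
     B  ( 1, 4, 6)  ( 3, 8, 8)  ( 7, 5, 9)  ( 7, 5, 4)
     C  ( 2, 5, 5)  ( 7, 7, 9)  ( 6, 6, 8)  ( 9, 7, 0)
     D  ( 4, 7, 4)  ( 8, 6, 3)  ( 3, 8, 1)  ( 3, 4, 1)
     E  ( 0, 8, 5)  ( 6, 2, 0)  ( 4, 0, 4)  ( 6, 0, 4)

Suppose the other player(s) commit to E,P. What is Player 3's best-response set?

argmax u_3 = {Z}

u_3(X vs E,P) = 6
u_3(Y vs E,P) = 5
u_3(Z vs E,P) = 7
u_3(W vs E,P) = 5
max payoff 7 at {Z}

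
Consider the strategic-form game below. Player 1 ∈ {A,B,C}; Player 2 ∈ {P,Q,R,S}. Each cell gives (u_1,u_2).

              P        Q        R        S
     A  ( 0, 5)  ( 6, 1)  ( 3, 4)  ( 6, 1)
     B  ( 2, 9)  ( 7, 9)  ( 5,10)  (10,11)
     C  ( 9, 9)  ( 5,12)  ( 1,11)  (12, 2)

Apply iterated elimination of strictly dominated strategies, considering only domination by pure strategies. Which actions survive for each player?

P1 drop A (B beats it: P:2>0 Q:7>6 R:5>3 S:10>6)
P2 drop P (R beats it: B:10>9 C:11>9)
P1→{B,C} P2→{Q,R,S}

Survivors P1:{B,C} P2:{Q,R,S}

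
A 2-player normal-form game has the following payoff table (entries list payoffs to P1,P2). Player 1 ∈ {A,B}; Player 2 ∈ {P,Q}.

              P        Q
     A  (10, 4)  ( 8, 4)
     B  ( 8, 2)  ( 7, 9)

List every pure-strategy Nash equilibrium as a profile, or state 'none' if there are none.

PSNE = {(A,P), (A,Q)}

(A,P): NE
(A,Q): NE
(B,P): not NE [P1→A gives 10>8; P2→Q gives 9>2]
(B,Q): not NE [P1→A gives 8>7]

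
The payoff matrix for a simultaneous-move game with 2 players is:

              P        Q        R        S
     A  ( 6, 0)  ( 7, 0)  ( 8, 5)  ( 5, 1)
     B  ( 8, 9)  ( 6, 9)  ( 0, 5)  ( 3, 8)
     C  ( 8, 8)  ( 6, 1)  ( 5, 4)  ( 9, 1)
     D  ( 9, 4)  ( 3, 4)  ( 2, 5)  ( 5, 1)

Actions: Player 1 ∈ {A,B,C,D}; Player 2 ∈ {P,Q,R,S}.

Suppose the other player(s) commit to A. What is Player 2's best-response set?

u_2(P vs A) = 0
u_2(Q vs A) = 0
u_2(R vs A) = 5
u_2(S vs A) = 1
max payoff 5 at {R}

argmax u_2 = {R}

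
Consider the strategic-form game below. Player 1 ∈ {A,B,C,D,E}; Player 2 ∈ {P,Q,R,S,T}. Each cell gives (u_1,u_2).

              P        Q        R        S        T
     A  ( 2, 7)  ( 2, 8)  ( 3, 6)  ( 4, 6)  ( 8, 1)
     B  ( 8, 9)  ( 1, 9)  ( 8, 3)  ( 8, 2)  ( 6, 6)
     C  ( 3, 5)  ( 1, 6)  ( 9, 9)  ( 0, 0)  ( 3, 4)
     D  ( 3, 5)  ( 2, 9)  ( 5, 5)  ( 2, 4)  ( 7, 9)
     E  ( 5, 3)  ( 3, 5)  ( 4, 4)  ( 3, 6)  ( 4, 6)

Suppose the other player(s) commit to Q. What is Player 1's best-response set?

argmax u_1 = {E}

u_1(A vs Q) = 2
u_1(B vs Q) = 1
u_1(C vs Q) = 1
u_1(D vs Q) = 2
u_1(E vs Q) = 3
max payoff 3 at {E}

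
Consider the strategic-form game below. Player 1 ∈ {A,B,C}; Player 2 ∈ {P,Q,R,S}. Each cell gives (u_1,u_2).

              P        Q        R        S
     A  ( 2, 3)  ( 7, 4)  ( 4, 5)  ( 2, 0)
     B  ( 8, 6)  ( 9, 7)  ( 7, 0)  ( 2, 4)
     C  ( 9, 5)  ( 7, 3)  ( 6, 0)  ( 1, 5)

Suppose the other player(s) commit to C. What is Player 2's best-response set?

BR_2 = {P,S}

u_2(P vs C) = 5
u_2(Q vs C) = 3
u_2(R vs C) = 0
u_2(S vs C) = 5
max payoff 5 at {P,S}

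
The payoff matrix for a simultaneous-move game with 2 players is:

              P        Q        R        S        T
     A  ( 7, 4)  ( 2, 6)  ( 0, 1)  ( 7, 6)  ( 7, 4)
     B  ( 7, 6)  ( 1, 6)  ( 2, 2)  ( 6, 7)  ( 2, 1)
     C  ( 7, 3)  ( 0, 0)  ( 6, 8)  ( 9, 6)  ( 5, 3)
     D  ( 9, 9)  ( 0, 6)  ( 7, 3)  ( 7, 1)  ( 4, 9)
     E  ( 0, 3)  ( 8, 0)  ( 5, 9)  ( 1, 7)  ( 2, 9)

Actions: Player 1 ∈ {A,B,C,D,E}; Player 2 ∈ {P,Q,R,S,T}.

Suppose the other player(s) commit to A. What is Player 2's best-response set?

BR_2 = {Q,S}

u_2(P vs A) = 4
u_2(Q vs A) = 6
u_2(R vs A) = 1
u_2(S vs A) = 6
u_2(T vs A) = 4
max payoff 6 at {Q,S}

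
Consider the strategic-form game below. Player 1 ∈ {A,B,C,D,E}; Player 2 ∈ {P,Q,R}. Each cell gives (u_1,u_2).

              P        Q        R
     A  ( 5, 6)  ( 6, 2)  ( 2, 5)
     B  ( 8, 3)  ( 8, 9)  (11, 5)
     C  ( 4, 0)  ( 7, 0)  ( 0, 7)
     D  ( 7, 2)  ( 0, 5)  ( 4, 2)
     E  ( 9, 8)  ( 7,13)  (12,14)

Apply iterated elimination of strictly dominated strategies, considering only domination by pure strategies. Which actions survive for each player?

IESDS → P1:{B,E} P2:{Q,R}

P1 drop A (B beats it: P:8>5 Q:8>6 R:11>2)
P1 drop C (B beats it: P:8>4 Q:8>7 R:11>0)
P1 drop D (B beats it: P:8>7 Q:8>0 R:11>4)
P2 drop P (Q beats it: B:9>3 E:13>8)
P1→{B,E} P2→{Q,R}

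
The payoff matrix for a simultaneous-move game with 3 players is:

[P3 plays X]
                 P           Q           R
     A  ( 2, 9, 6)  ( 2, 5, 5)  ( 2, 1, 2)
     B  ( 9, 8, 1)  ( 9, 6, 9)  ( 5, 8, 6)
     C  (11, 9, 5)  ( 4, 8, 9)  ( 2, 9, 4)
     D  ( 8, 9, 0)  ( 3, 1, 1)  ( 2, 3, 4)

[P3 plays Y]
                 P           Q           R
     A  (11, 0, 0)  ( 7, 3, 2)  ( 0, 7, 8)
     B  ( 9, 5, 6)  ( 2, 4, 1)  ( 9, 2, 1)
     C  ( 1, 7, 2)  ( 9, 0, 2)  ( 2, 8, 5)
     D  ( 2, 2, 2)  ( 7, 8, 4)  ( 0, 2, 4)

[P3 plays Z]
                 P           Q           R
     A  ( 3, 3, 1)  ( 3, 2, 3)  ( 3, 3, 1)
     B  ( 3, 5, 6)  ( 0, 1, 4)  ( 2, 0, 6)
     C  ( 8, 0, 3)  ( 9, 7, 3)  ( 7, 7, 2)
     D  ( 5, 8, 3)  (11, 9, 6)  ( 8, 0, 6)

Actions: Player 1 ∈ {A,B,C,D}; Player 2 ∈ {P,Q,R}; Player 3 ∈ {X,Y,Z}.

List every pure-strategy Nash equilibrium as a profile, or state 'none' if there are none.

NE set: (B,R,X), (C,P,X), (D,Q,Z)

(A,P,X): not NE [P1→C gives 11>2]
(A,P,Y): not NE [P2→R gives 7>0; P3→X gives 6>0]
(A,P,Z): not NE [P1→C gives 8>3; P3→X gives 6>1]
(A,Q,X): not NE [P1→B gives 9>2; P2→P gives 9>5]
(A,Q,Y): not NE [P1→C gives 9>7; P2→R gives 7>3; P3→X gives 5>2]
(A,Q,Z): not NE [P1→D gives 11>3; P2→R gives 3>2; P3→X gives 5>3]
(A,R,X): not NE [P1→B gives 5>2; P2→P gives 9>1; P3→Y gives 8>2]
(A,R,Y): not NE [P1→B gives 9>0]
(A,R,Z): not NE [P1→D gives 8>3; P3→Y gives 8>1]
(B,P,X): not NE [P1→C gives 11>9; P3→Z gives 6>1]
(B,P,Y): not NE [P1→A gives 11>9]
(B,P,Z): not NE [P1→C gives 8>3]
(B,Q,X): not NE [P2→R gives 8>6]
(B,Q,Y): not NE [P1→C gives 9>2; P2→P gives 5>4; P3→X gives 9>1]
(B,Q,Z): not NE [P1→D gives 11>0; P2→P gives 5>1; P3→X gives 9>4]
(B,R,X): NE
(B,R,Y): not NE [P2→P gives 5>2; P3→Z gives 6>1]
(B,R,Z): not NE [P1→D gives 8>2; P2→P gives 5>0]
(C,P,X): NE
(C,P,Y): not NE [P1→A gives 11>1; P2→R gives 8>7; P3→X gives 5>2]
(C,P,Z): not NE [P2→R gives 7>0; P3→X gives 5>3]
(C,Q,X): not NE [P1→B gives 9>4; P2→R gives 9>8]
(C,Q,Y): not NE [P2→R gives 8>0; P3→X gives 9>2]
(C,Q,Z): not NE [P1→D gives 11>9; P3→X gives 9>3]
(C,R,X): not NE [P1→B gives 5>2; P3→Y gives 5>4]
(C,R,Y): not NE [P1→B gives 9>2]
(C,R,Z): not NE [P1→D gives 8>7; P3→Y gives 5>2]
(D,P,X): not NE [P1→C gives 11>8; P3→Z gives 3>0]
(D,P,Y): not NE [P1→A gives 11>2; P2→Q gives 8>2; P3→Z gives 3>2]
(D,P,Z): not NE [P1→C gives 8>5; P2→Q gives 9>8]
(D,Q,X): not NE [P1→B gives 9>3; P2→P gives 9>1; P3→Z gives 6>1]
(D,Q,Y): not NE [P1→C gives 9>7; P3→Z gives 6>4]
(D,Q,Z): NE
(D,R,X): not NE [P1→B gives 5>2; P2→P gives 9>3; P3→Z gives 6>4]
(D,R,Y): not NE [P1→B gives 9>0; P2→Q gives 8>2; P3→Z gives 6>4]
(D,R,Z): not NE [P2→Q gives 9>0]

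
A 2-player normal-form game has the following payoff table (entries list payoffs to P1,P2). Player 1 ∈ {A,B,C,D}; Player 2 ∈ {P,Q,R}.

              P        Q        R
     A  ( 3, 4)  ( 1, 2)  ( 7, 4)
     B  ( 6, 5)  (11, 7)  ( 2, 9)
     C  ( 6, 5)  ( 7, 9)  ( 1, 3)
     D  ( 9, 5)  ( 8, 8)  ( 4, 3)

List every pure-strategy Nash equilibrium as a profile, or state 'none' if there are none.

NE set: (A,R)

(A,P): not NE [P1→D gives 9>3]
(A,Q): not NE [P1→B gives 11>1; P2→R gives 4>2]
(A,R): NE
(B,P): not NE [P1→D gives 9>6; P2→R gives 9>5]
(B,Q): not NE [P2→R gives 9>7]
(B,R): not NE [P1→A gives 7>2]
(C,P): not NE [P1→D gives 9>6; P2→Q gives 9>5]
(C,Q): not NE [P1→B gives 11>7]
(C,R): not NE [P1→A gives 7>1; P2→Q gives 9>3]
(D,P): not NE [P2→Q gives 8>5]
(D,Q): not NE [P1→B gives 11>8]
(D,R): not NE [P1→A gives 7>4; P2→Q gives 8>3]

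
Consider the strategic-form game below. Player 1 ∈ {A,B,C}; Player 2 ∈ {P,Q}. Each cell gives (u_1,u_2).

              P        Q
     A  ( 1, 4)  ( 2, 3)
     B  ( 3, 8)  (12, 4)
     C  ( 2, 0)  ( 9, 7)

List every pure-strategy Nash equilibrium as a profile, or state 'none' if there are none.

(A,P): not NE [P1→B gives 3>1]
(A,Q): not NE [P1→B gives 12>2; P2→P gives 4>3]
(B,P): NE
(B,Q): not NE [P2→P gives 8>4]
(C,P): not NE [P1→B gives 3>2; P2→Q gives 7>0]
(C,Q): not NE [P1→B gives 12>9]

PSNE = {(B,P)}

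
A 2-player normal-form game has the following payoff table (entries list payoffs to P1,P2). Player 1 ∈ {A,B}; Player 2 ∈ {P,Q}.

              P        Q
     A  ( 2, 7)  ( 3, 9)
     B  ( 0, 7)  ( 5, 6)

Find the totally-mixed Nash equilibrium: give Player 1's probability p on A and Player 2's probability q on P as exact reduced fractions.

P1 indiff ⇒ q·2+(1-q)·3 = q·0+(1-q)·5 ⇒ q(2) = (1-q)(2) ⇒ q = 1/2
P2 indiff ⇒ p·7+(1-p)·7 = p·9+(1-p)·6 ⇒ p(-2) = (1-p)(-1) ⇒ p = 1/3

P1 mixes 1/3 on A; P2 mixes 1/2 on P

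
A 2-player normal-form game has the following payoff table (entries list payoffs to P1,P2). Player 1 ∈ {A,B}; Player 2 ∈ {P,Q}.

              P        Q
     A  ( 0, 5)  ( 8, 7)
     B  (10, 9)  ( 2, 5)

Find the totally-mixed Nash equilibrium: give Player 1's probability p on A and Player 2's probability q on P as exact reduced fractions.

P1 indiff ⇒ q·0+(1-q)·8 = q·10+(1-q)·2 ⇒ q(-10) = (1-q)(-6) ⇒ q = 3/8
P2 indiff ⇒ p·5+(1-p)·9 = p·7+(1-p)·5 ⇒ p(-2) = (1-p)(-4) ⇒ p = 2/3

(p,q) = (2/3, 3/8)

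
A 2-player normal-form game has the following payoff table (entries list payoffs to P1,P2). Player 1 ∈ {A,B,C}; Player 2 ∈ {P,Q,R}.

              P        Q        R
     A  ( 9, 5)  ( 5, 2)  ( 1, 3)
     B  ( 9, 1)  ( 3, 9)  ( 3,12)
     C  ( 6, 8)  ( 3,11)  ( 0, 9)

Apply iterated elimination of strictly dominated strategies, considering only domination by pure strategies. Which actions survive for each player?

Survivors P1:{A,B} P2:{P,R}

P1 drop C (A beats it: P:9>6 Q:5>3 R:1>0)
P2 drop Q (R beats it: A:3>2 B:12>9)
P1→{A,B} P2→{P,R}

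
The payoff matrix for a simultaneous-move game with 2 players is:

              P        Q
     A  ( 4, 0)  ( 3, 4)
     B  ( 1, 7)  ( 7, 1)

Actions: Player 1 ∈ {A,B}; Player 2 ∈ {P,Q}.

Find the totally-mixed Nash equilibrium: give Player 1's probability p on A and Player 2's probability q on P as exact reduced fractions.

(p,q) = (3/5, 4/7)

P1 indiff ⇒ q·4+(1-q)·3 = q·1+(1-q)·7 ⇒ q(3) = (1-q)(4) ⇒ q = 4/7
P2 indiff ⇒ p·0+(1-p)·7 = p·4+(1-p)·1 ⇒ p(-4) = (1-p)(-6) ⇒ p = 3/5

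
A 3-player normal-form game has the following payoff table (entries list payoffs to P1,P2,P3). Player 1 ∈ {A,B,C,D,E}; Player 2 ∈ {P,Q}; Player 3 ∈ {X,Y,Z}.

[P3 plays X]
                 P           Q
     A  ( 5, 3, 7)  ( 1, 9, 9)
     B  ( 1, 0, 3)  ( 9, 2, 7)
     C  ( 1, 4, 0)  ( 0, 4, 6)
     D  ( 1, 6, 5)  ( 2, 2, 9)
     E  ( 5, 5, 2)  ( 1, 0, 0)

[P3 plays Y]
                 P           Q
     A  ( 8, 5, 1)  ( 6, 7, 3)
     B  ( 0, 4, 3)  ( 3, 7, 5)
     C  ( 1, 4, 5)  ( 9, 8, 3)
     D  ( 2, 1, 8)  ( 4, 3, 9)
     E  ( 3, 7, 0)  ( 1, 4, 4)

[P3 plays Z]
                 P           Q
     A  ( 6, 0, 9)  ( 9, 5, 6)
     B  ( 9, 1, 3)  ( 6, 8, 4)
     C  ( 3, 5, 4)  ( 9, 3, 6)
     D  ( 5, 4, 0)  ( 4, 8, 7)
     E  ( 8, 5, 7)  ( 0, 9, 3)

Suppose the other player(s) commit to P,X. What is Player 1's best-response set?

argmax u_1 = {A,E}

u_1(A vs P,X) = 5
u_1(B vs P,X) = 1
u_1(C vs P,X) = 1
u_1(D vs P,X) = 1
u_1(E vs P,X) = 5
max payoff 5 at {A,E}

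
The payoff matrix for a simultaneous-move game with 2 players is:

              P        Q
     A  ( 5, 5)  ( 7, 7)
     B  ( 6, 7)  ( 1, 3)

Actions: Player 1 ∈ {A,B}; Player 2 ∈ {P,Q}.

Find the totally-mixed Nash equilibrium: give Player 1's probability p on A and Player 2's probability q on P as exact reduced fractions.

P1 indiff ⇒ q·5+(1-q)·7 = q·6+(1-q)·1 ⇒ q(-1) = (1-q)(-6) ⇒ q = 6/7
P2 indiff ⇒ p·5+(1-p)·7 = p·7+(1-p)·3 ⇒ p(-2) = (1-p)(-4) ⇒ p = 2/3

(p,q) = (2/3, 6/7)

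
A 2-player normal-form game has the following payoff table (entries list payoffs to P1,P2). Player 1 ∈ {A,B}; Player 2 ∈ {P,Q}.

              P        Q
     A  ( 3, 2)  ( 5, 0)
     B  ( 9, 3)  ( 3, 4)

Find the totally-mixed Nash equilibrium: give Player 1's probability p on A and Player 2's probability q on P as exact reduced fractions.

P1 indiff ⇒ q·3+(1-q)·5 = q·9+(1-q)·3 ⇒ q(-6) = (1-q)(-2) ⇒ q = 1/4
P2 indiff ⇒ p·2+(1-p)·3 = p·0+(1-p)·4 ⇒ p(2) = (1-p)(1) ⇒ p = 1/3

P1 mixes 1/3 on A; P2 mixes 1/4 on P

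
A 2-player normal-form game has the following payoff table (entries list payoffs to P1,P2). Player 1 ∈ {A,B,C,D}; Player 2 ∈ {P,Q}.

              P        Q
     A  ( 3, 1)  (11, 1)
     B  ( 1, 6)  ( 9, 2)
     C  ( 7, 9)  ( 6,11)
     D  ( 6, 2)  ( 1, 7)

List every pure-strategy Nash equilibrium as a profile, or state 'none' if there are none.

NE set: (A,Q)

(A,P): not NE [P1→C gives 7>3]
(A,Q): NE
(B,P): not NE [P1→C gives 7>1]
(B,Q): not NE [P1→A gives 11>9; P2→P gives 6>2]
(C,P): not NE [P2→Q gives 11>9]
(C,Q): not NE [P1→A gives 11>6]
(D,P): not NE [P1→C gives 7>6; P2→Q gives 7>2]
(D,Q): not NE [P1→A gives 11>1]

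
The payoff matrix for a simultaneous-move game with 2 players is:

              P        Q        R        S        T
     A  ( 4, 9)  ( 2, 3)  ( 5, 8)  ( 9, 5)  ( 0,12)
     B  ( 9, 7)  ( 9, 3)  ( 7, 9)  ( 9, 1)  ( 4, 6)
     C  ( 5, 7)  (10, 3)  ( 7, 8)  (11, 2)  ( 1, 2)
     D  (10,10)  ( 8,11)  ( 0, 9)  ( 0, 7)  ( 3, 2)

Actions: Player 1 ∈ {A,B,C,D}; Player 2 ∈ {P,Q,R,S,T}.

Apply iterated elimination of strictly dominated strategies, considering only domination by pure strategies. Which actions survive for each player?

P1 drop A (C beats it: P:5>4 Q:10>2 R:7>5 S:11>9 T:1>0)
P2 drop S (P beats it: B:7>1 C:7>2 D:10>7)
P2 drop T (P beats it: B:7>6 C:7>2 D:10>2)
P1→{B,C,D} P2→{P,Q,R}

Remaining: P1:{B,C,D} P2:{P,Q,R}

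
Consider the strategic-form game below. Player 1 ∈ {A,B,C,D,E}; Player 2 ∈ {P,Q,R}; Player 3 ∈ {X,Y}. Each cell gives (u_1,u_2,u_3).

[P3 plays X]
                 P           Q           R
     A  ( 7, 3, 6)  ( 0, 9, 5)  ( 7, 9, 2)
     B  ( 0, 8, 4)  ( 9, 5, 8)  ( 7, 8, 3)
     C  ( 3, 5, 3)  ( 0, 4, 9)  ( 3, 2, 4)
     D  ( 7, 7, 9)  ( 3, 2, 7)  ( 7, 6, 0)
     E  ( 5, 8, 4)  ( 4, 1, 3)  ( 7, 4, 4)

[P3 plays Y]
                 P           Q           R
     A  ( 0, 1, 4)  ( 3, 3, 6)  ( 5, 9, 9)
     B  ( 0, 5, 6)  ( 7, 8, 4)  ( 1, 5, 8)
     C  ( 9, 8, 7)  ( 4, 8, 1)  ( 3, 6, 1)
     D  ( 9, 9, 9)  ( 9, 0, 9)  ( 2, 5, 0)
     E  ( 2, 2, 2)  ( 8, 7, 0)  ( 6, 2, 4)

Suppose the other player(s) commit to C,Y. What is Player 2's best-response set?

u_2(P vs C,Y) = 8
u_2(Q vs C,Y) = 8
u_2(R vs C,Y) = 6
max payoff 8 at {P,Q}

P2 best: {P,Q}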